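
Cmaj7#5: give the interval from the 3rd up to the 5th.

Cmaj7#5 is spelled C-E-G#-B.
The 3rd is E and the 5th is G#.
E up to G# spans 3 letter names and 4 semitones — a major third.

major 3rd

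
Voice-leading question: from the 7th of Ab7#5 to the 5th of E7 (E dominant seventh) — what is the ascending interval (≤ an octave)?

augmented third

Ab7#5 has Gb as its 7th, and E7 (E dominant seventh) has B as its 5th.
Gb up to B is 5 semitones, a half step wider than a major third, so the interval is augmented.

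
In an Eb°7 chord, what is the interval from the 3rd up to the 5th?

m3

The chord tones of Ebdim7 (Eb diminished seventh) are Eb–Gb–Bbb–Dbb.
The 3rd is Gb and the 5th is Bbb.
From Gb to Bbb: 3 semitones over a third = minor.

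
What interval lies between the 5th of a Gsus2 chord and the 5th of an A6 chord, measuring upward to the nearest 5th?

The 5th of Gsus2 is D; the 5th of A6 is E.
Counting 2 letters and 2 half steps from D gives a major second.

M2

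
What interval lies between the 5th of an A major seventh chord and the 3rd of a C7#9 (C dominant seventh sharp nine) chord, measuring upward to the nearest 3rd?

A major seventh has E as its 5th, and C7#9 (C dominant seventh sharp nine) has E as its 3rd.
Counting 1 letters and 0 half steps from E gives a perfect unison.

perfect unison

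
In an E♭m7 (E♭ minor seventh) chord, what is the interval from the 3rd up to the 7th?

E♭ minor seventh is spelled E♭-G♭-B♭-D♭.
That puts G♭ below D♭.
From G♭ to D♭ is 7 semitones, exactly the perfect fifth.

P5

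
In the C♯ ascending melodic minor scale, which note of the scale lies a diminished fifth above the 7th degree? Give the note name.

The scale is C♯ D♯ E F♯ G♯ A♯ B♯.
The 7th degree is B♯; a diminished fifth above that is F♯ — scale degree 4.

F#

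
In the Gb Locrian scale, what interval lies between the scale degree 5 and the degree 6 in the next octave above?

The scale runs Gb Abb Bbb Cb Dbb Ebb Fb.
So we need the interval from Dbb up to Ebb.
Counting 9 letters and 14 half steps from Dbb gives a major ninth.

major ninth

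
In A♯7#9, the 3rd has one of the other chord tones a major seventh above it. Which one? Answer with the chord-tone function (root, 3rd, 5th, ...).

9th

Spelling the chord: A♯–C𝄪–E♯–G♯–B𝄪.
The 3rd is C𝄪. A major seventh above C𝄪 is B𝄪.
B𝄪 is the chord's 9th.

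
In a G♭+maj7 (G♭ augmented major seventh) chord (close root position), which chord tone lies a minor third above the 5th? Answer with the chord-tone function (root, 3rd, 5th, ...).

G♭ augmented major seventh is spelled G♭ B♭ D F.
The 5th is D. A minor third above D is F.
F is the chord's 7th.

7th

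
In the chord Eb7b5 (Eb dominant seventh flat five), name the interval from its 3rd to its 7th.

Spelling the chord: Eb G Bbb Db.
That puts G below Db.
5 letter names make it a fifth; at 6 semitones (a half step narrower than perfect) the quality is diminished.

diminished fifth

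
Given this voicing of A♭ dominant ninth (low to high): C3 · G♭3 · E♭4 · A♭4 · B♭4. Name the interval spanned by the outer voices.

minor fourteenth

The outer voices are C3 and B♭4.
From C to B♭: 22 semitones over a fourteenth = minor.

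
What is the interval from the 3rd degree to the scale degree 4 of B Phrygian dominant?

The scale runs B C D# E F# G A.
3rd degree = D#; 4th scale degree = E.
2 letter names make it a second; at 1 semitone (a half step narrower than major) the quality is minor.

m2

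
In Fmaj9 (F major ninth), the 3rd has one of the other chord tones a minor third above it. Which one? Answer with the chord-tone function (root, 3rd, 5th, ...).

Fmaj9: F–A–C–E–G.
The 3rd is A. A minor third above A is C.
C is the chord's 5th.

5th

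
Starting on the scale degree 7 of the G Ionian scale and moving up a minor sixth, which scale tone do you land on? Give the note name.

The scale is G A B C D E F♯.
The scale degree 7 is F♯; a minor sixth above that is D — scale degree 5.

D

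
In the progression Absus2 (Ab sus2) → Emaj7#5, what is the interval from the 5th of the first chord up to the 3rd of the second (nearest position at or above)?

augmented third

The 5th of Absus2 (Ab sus2) is Eb; the 3rd of Emaj7#5 is G#.
3 letter names make it a third; at 5 semitones (a half step wider than major) the quality is augmented.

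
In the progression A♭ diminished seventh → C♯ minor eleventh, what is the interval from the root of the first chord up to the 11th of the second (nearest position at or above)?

A♭ diminished seventh has A♭ as its root, and C♯ minor eleventh has F♯ as its 11th.
6 letter names make it a sixth; at 10 semitones (a half step wider than major) the quality is augmented.

augmented sixth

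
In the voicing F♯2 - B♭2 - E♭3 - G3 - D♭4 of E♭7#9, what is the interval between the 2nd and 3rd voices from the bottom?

Those voices are B♭2 and E♭3.
Counting 4 letters and 5 half steps from B♭ gives a perfect fourth.

perfect 4th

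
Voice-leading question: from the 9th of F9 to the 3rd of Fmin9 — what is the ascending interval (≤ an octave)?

minor second

The 9th of F9 is G; the 3rd of Fmin9 is A♭.
From G to A♭: 1 semitone over a second = minor.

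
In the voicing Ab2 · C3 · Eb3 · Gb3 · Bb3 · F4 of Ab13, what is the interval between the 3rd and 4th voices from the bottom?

minor third

Those voices are Eb3 and Gb3.
3 letter names make it a third; at 3 semitones (a half step narrower than major) the quality is minor.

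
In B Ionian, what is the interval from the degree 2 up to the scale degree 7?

Spelling B Ionian: B C# D# E F# G# A#.
So we need the interval from C# up to A#.
From C# to A# is 9 semitones, exactly the major sixth.

major sixth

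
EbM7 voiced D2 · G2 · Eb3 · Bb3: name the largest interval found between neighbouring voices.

Adjacent intervals: D2→G2 = perfect fourth; G2→Eb3 = minor sixth; Eb3→Bb3 = perfect fifth.
The largest is G2 to Eb3, a minor sixth (8 semitones).

minor sixth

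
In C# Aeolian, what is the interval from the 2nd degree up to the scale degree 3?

minor 2nd

Spelling C# Aeolian: C# D# E F# G# A B.
So we need the interval from D# up to E.
2 letter names make it a second; at 1 semitone (a half step narrower than major) the quality is minor.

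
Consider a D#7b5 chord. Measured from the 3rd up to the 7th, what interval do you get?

D# dominant seventh flat five is spelled D# F## A C#.
So we need the interval from F## up to C#.
5 letter names make it a fifth; at 6 semitones (a half step narrower than perfect) the quality is diminished.
That tritone between 3rd and 7th is what gives the dominant seventh its pull toward resolution.

d5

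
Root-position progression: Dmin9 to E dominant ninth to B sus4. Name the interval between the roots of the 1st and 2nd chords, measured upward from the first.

major second

The roots are D and E.
Counting 2 letters and 2 half steps from D gives a major second.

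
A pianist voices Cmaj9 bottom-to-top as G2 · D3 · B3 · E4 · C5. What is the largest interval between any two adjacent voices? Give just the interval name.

major sixth

Adjacent intervals: G2→D3 = perfect fifth; D3→B3 = major sixth; B3→E4 = perfect fourth; E4→C5 = minor sixth.
The largest is D3 to B3, a major sixth (9 semitones).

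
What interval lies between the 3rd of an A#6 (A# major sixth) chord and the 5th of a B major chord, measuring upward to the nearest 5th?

diminished fourth

The 3rd of A#6 (A# major sixth) is C##; the 5th of B major is F#.
4 letter names make it a fourth; at 4 semitones (a half step narrower than perfect) the quality is diminished.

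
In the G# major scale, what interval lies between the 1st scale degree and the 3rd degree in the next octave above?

The scale runs G# A# B# C# D# E# F##.
1st scale degree = G#; 3rd degree (up an octave) = B#.
From G# to B# is 16 semitones, exactly the major tenth.

M10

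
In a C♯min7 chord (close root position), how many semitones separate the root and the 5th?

Spelling the chord: C♯ E G♯ B.
C♯ to G♯ is a perfect fifth: 7 semitones.

7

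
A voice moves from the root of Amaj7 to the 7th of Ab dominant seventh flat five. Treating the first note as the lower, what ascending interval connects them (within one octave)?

The root of Amaj7 is A; the 7th of Ab dominant seventh flat five is Gb.
7 letter names make it a seventh; at 9 semitones (a whole step narrower than major) the quality is diminished.

diminished 7th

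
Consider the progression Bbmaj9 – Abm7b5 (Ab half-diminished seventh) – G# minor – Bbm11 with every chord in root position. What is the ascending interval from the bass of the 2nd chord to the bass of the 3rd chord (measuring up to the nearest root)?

A7

The roots are Ab and G#.
From Ab to G#: 12 semitones over a seventh = augmented.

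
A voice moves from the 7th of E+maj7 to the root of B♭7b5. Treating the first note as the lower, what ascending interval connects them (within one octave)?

E+maj7 has D♯ as its 7th, and B♭7b5 has B♭ as its root.
6 letter names make it a sixth; at 7 semitones (a whole step narrower than major) the quality is diminished.

diminished sixth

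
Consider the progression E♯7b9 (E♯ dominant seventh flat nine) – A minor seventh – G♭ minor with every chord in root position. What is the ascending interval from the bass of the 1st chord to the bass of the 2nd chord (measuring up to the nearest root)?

The roots are E♯ and A.
From E♯ to A: 4 semitones over a fourth = diminished.

diminished fourth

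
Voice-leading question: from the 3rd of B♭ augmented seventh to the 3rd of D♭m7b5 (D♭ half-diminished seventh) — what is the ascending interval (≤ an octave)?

diminished third

The 3rd of B♭ augmented seventh is D; the 3rd of D♭m7b5 (D♭ half-diminished seventh) is F♭.
D up to F♭ is 2 semitones, a whole step narrower than a major third, so the interval is diminished.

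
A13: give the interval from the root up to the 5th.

perfect fifth

A13 (A dominant thirteenth) is spelled A-C♯-E-G-B-F♯.
So we need the interval from A up to E.
Counting 5 letters and 7 half steps from A gives a perfect fifth.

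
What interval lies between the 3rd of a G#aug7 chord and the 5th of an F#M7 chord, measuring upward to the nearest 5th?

G#aug7 has B# as its 3rd, and F#M7 has C# as its 5th.
From B# to C#: 1 semitone over a second = minor.

minor second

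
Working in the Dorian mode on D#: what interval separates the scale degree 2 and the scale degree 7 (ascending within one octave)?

D# dorian: D# E# F# G# A# B# C#.
The scale degree 2 is E# and the 7th degree is C#.
6 letter names make it a sixth; at 8 semitones (a half step narrower than major) the quality is minor.

minor 6th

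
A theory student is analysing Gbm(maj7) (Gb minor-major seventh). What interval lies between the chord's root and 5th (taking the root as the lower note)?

Spelling the chord: Gb Bbb Db F.
That puts Gb below Db.
Counting 5 letters and 7 half steps from Gb gives a perfect fifth.

perfect 5th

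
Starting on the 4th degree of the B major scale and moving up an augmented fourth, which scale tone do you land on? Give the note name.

A#

The scale is B C# D# E F# G# A#.
The 4th degree is E; an augmented fourth above that is A# — scale degree 7.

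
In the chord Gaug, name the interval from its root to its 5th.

augmented fifth

The chord tones of Gaug are G-B-D#.
That puts G below D#.
G up to D# is 8 semitones, a half step wider than a perfect fifth, so the interval is augmented.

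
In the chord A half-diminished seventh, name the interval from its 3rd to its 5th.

m3

Spelling the chord: A C Eb G.
So we need the interval from C up to Eb.
From C to Eb: 3 semitones over a third = minor.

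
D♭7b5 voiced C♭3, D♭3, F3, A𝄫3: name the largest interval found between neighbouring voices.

major third

Adjacent intervals: C♭3→D♭3 = major second; D♭3→F3 = major third; F3→A𝄫3 = diminished third.
The largest is D♭3 to F3, a major third (4 semitones).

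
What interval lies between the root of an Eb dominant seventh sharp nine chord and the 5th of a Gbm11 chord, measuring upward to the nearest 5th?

The root of Eb dominant seventh sharp nine is Eb; the 5th of Gbm11 is Db.
Eb up to Db is 10 semitones, a half step narrower than a major seventh, so the interval is minor.

minor seventh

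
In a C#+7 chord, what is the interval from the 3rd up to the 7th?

The chord tones of C#+7 (C# augmented seventh) are C#, E#, G##, B.
3rd = E#; 7th = B.
From E# to B: 6 semitones over a fifth = diminished.
That tritone between 3rd and 7th is what gives the dominant seventh its pull toward resolution.

diminished fifth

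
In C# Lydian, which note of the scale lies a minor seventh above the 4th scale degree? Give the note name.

E#

The scale is C# D# E# F## G# A# B#.
The 4th scale degree is F##; a minor seventh above that is E# — scale degree 3.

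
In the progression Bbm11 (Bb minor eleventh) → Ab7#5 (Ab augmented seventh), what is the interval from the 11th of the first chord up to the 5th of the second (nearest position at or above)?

The 11th of Bbm11 (Bb minor eleventh) is Eb; the 5th of Ab7#5 (Ab augmented seventh) is E.
From Eb to E: 1 semitone over a unison = augmented.

augmented unison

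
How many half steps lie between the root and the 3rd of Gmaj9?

4

Gmaj9: G, B, D, F#, A.
G to B is a major third: 4 semitones.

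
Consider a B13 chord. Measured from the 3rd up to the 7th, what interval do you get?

B dominant thirteenth: B D♯ F♯ A C♯ G♯.
That puts D♯ below A.
From D♯ to A: 6 semitones over a fifth = diminished.

diminished fifth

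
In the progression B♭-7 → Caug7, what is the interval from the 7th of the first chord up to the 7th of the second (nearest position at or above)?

major 2nd

B♭-7 has A♭ as its 7th, and Caug7 has B♭ as its 7th.
A♭ up to B♭ spans 2 letter names and 2 semitones — a major second.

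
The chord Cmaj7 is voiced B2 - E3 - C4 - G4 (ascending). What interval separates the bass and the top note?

minor thirteenth

The outer voices are B2 and G4.
From B to G: 20 semitones over a thirteenth = minor.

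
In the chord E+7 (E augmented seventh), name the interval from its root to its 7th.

m7

The chord tones of Eaug7 (E augmented seventh) are E-G#-B#-D.
So we need the interval from E up to D.
From E to D: 10 semitones over a seventh = minor.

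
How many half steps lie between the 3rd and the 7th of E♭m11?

The chord tones of E♭ minor eleventh are E♭-G♭-B♭-D♭-F-A♭.
G♭ to D♭ is a perfect fifth: 7 semitones.

7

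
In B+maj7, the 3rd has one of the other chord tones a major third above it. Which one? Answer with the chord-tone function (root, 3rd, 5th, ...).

5th

Spelling the chord: B D♯ F𝄪 A♯.
The 3rd is D♯. A major third above D♯ is F𝄪.
F𝄪 is the chord's 5th.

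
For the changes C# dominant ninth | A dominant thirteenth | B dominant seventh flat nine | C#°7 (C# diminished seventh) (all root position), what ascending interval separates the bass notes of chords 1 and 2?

The roots are C# and A.
6 letter names make it a sixth; at 8 semitones (a half step narrower than major) the quality is minor.

m6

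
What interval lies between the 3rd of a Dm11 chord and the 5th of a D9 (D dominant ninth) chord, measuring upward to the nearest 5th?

major third

The 3rd of Dm11 is F; the 5th of D9 (D dominant ninth) is A.
From F to A is 4 semitones, exactly the major third.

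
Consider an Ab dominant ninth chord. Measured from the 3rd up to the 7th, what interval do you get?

diminished fifth

Ab dominant ninth is spelled Ab C Eb Gb Bb.
That puts C below Gb.
From C to Gb: 6 semitones over a fifth = diminished.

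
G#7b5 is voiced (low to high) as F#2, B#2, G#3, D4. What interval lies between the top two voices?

diminished 5th

Those voices are G#3 and D4.
From G# to D: 6 semitones over a fifth = diminished.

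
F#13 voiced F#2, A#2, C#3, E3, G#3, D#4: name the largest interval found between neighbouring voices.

Adjacent intervals: F#2→A#2 = major third; A#2→C#3 = minor third; C#3→E3 = minor third; E3→G#3 = major third; G#3→D#4 = perfect fifth.
The largest is G#3 to D#4, a perfect fifth (7 semitones).

perfect fifth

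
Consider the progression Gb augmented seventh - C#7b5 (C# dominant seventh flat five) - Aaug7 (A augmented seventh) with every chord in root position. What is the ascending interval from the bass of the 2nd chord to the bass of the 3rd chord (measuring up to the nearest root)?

minor sixth

The roots are C# and A.
From C# to A: 8 semitones over a sixth = minor.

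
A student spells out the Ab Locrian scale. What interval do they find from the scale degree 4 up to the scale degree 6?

Ab locrian: Ab Bbb Cb Db Ebb Fb Gb.
So we need the interval from Db up to Fb.
From Db to Fb: 3 semitones over a third = minor.

m3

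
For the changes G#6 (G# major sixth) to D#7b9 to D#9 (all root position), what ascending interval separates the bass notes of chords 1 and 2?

perfect fifth

The roots are G# and D#.
G# up to D# spans 5 letter names and 7 semitones — a perfect fifth.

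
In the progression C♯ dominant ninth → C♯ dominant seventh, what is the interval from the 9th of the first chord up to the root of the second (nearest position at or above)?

C♯ dominant ninth has D♯ as its 9th, and C♯ dominant seventh has C♯ as its root.
7 letter names make it a seventh; at 10 semitones (a half step narrower than major) the quality is minor.

minor seventh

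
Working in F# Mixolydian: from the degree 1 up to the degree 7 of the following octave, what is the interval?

The scale runs F# G# A# B C# D# E.
The degree 1 is F# and the 7th degree (up an octave) is E.
F# up to E is 22 semitones, a half step narrower than a major fourteenth, so the interval is minor.

minor fourteenth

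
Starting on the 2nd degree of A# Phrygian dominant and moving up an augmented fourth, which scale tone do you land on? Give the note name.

E#

The scale is A# B C## D# E# F# G#.
The 2nd degree is B; an augmented fourth above that is E# — scale degree 5.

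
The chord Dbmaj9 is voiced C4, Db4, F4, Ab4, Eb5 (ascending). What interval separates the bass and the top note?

minor tenth

The outer voices are C4 and Eb5.
From C to Eb: 15 semitones over a tenth = minor.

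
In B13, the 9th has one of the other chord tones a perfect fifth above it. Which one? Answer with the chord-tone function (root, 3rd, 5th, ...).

13th

B13 is spelled B-D♯-F♯-A-C♯-G♯.
The 9th is C♯. A perfect fifth above C♯ is G♯.
G♯ is the chord's 13th.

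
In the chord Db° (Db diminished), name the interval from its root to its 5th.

diminished fifth

Spelling the chord: Db–Fb–Abb.
So we need the interval from Db up to Abb.
Db up to Abb is 6 semitones, a half step narrower than a perfect fifth, so the interval is diminished.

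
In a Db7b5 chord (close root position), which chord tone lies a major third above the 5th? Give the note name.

Db7b5 (Db dominant seventh flat five) is spelled Db, F, Abb, Cb.
The 5th is Abb. A major third above Abb is Cb.
Cb is the chord's 7th.

Cb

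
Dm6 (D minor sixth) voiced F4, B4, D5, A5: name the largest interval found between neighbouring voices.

Adjacent intervals: F4→B4 = augmented fourth; B4→D5 = minor third; D5→A5 = perfect fifth.
The largest is D5 to A5, a perfect fifth (7 semitones).

perfect fifth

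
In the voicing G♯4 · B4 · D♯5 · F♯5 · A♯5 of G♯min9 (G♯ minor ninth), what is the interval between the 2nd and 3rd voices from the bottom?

Those voices are B4 and D♯5.
Counting 3 letters and 4 half steps from B gives a major third.

major 3rd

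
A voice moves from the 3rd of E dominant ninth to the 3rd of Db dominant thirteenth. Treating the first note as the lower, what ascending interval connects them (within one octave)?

E dominant ninth has G# as its 3rd, and Db dominant thirteenth has F as its 3rd.
G# up to F is 9 semitones, a whole step narrower than a major seventh, so the interval is diminished.

diminished seventh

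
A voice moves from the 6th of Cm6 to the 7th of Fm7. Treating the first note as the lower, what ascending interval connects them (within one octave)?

diminished fifth

Cm6 has A as its 6th, and Fm7 has Eb as its 7th.
From A to Eb: 6 semitones over a fifth = diminished.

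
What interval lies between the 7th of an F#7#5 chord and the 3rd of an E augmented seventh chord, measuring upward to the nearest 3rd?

The 7th of F#7#5 is E; the 3rd of E augmented seventh is G#.
From E to G# is 4 semitones, exactly the major third.

major 3rd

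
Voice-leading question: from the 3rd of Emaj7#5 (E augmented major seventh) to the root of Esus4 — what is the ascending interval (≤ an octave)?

minor sixth

Emaj7#5 (E augmented major seventh) has G# as its 3rd, and Esus4 has E as its root.
From G# to E: 8 semitones over a sixth = minor.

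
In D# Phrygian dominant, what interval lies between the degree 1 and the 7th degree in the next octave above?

D# phrygian dominant: D# E F## G# A# B C#.
The degree 1 is D# and the degree 7 (up an octave) is C#.
D# up to C# is 22 semitones, a half step narrower than a major fourteenth, so the interval is minor.

minor fourteenth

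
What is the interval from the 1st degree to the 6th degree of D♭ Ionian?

major sixth

Spelling D♭ Ionian: D♭ E♭ F G♭ A♭ B♭ C.
So we need the interval from D♭ up to B♭.
Counting 6 letters and 9 half steps from D♭ gives a major sixth.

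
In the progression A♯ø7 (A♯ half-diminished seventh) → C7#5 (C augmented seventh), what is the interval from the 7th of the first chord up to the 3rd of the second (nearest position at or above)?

minor 6th

A♯ø7 (A♯ half-diminished seventh) has G♯ as its 7th, and C7#5 (C augmented seventh) has E as its 3rd.
G♯ up to E is 8 semitones, a half step narrower than a major sixth, so the interval is minor.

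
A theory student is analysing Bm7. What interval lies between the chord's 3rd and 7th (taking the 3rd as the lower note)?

The chord tones of Bmin7 (B minor seventh) are B, D, F#, A.
That puts D below A.
From D to A is 7 semitones, exactly the perfect fifth.

perfect fifth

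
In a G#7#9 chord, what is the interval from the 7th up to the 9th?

augmented third

The chord tones of G# dominant seventh sharp nine are G# B# D# F# A##.
The 7th is F# and the 9th is A##.
3 letter names make it a third; at 5 semitones (a half step wider than major) the quality is augmented.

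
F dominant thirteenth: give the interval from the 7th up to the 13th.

The chord tones of F13 are F–A–C–Eb–G–D.
The 7th is Eb and the 13th is D.
Counting 7 letters and 11 half steps from Eb gives a major seventh.

major seventh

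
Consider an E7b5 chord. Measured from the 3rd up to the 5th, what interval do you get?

diminished third

E7b5 (E dominant seventh flat five): E–G♯–B♭–D.
So we need the interval from G♯ up to B♭.
G♯ up to B♭ is 2 semitones, a whole step narrower than a major third, so the interval is diminished.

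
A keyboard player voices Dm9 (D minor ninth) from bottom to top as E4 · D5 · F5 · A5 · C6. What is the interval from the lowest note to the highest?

The outer voices are E4 and C6.
From E to C: 20 semitones over a thirteenth = minor.

minor thirteenth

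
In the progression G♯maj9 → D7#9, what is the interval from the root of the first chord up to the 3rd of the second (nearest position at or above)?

m7

G♯maj9 has G♯ as its root, and D7#9 has F♯ as its 3rd.
7 letter names make it a seventh; at 10 semitones (a half step narrower than major) the quality is minor.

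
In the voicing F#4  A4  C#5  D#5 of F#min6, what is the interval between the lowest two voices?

minor third

Those voices are F#4 and A4.
3 letter names make it a third; at 3 semitones (a half step narrower than major) the quality is minor.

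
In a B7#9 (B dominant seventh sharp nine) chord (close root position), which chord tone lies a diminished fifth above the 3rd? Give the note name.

B7#9 (B dominant seventh sharp nine) is spelled B-D#-F#-A-C##.
The 3rd is D#. A diminished fifth above D# is A.
A is the chord's 7th.

A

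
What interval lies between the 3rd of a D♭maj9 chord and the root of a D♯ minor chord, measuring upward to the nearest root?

augmented sixth

D♭maj9 has F as its 3rd, and D♯ minor has D♯ as its root.
6 letter names make it a sixth; at 10 semitones (a half step wider than major) the quality is augmented.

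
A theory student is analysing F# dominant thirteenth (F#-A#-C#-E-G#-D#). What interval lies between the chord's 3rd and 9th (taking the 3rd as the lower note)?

So we need the interval from A# up to G#.
From A# to G#: 10 semitones over a seventh = minor.

m7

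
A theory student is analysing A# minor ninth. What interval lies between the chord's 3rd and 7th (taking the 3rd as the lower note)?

perfect fifth

The chord tones of A# minor ninth are A#–C#–E#–G#–B#.
3rd = C#; 7th = G#.
C# up to G# spans 5 letter names and 7 semitones — a perfect fifth.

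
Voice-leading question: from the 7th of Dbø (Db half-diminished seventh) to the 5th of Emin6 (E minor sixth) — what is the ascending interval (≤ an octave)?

augmented seventh

The 7th of Dbø (Db half-diminished seventh) is Cb; the 5th of Emin6 (E minor sixth) is B.
7 letter names make it a seventh; at 12 semitones (a half step wider than major) the quality is augmented.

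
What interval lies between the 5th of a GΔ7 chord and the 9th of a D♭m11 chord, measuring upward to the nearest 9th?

The 5th of GΔ7 is D; the 9th of D♭m11 is E♭.
From D to E♭: 1 semitone over a second = minor.

minor second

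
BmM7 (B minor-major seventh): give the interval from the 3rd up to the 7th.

augmented fifth

BmM7 (B minor-major seventh) is spelled B-D-F#-A#.
So we need the interval from D up to A#.
From D to A#: 8 semitones over a fifth = augmented.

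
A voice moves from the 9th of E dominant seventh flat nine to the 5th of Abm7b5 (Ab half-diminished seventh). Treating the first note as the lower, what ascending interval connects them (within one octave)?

E dominant seventh flat nine has F as its 9th, and Abm7b5 (Ab half-diminished seventh) has Ebb as its 5th.
7 letter names make it a seventh; at 9 semitones (a whole step narrower than major) the quality is diminished.

diminished seventh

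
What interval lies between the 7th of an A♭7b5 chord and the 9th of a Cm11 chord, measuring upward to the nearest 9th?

augmented fifth

The 7th of A♭7b5 is G♭; the 9th of Cm11 is D.
G♭ up to D is 8 semitones, a half step wider than a perfect fifth, so the interval is augmented.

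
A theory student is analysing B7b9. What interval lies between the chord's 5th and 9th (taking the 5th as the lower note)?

d5

The chord tones of B dominant seventh flat nine are B–D#–F#–A–C.
That puts F# below C.
5 letter names make it a fifth; at 6 semitones (a half step narrower than perfect) the quality is diminished.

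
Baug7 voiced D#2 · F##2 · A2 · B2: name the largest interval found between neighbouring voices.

major third

Adjacent intervals: D#2→F##2 = major third; F##2→A2 = diminished third; A2→B2 = major second.
The largest is D#2 to F##2, a major third (4 semitones).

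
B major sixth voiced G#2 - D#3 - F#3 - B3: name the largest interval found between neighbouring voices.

Adjacent intervals: G#2→D#3 = perfect fifth; D#3→F#3 = minor third; F#3→B3 = perfect fourth.
The largest is G#2 to D#3, a perfect fifth (7 semitones).

perfect fifth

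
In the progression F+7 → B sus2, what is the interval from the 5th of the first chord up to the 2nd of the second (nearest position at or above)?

The 5th of F+7 is C♯; the 2nd of B sus2 is C♯.
C♯ up to C♯ spans 1 letter names and 0 semitones — a perfect unison.

perfect 1st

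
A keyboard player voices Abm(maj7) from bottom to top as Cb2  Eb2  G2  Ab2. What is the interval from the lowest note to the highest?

major sixth

The outer voices are Cb2 and Ab2.
Cb up to Ab spans 6 letter names and 9 semitones — a major sixth.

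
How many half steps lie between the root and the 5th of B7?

B7 (B dominant seventh) is spelled B–D♯–F♯–A.
B to F♯ is a perfect fifth: 7 semitones.

7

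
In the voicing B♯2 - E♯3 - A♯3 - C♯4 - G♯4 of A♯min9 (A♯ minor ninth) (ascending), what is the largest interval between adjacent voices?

P5

Adjacent intervals: B♯2→E♯3 = perfect fourth; E♯3→A♯3 = perfect fourth; A♯3→C♯4 = minor third; C♯4→G♯4 = perfect fifth.
The largest is C♯4 to G♯4, a perfect fifth (7 semitones).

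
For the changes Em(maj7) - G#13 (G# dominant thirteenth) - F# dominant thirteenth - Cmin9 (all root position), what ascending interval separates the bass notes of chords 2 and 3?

The roots are G# and F#.
From G# to F#: 10 semitones over a seventh = minor.

minor seventh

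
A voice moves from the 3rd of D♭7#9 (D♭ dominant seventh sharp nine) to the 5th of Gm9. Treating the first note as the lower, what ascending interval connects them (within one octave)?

major sixth

The 3rd of D♭7#9 (D♭ dominant seventh sharp nine) is F; the 5th of Gm9 is D.
From F to D is 9 semitones, exactly the major sixth.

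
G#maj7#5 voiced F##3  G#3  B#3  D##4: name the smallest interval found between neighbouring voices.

minor second

Adjacent intervals: F##3→G#3 = minor second; G#3→B#3 = major third; B#3→D##4 = major third.
The smallest is F##3 to G#3, a minor second (1 semitone).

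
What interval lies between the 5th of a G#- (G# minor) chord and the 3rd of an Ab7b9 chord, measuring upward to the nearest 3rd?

G#- (G# minor) has D# as its 5th, and Ab7b9 has C as its 3rd.
D# up to C is 9 semitones, a whole step narrower than a major seventh, so the interval is diminished.

diminished seventh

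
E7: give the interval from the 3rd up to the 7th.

Spelling the chord: E–G♯–B–D.
3rd = G♯; 7th = D.
From G♯ to D: 6 semitones over a fifth = diminished.

diminished fifth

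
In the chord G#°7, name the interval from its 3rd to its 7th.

G#dim7 is spelled G#–B–D–F.
3rd = B; 7th = F.
From B to F: 6 semitones over a fifth = diminished.

diminished 5th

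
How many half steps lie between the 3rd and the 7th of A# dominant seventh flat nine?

6

Spelling the chord: A#-C##-E#-G#-B.
C## to G# is a diminished fifth: 6 semitones.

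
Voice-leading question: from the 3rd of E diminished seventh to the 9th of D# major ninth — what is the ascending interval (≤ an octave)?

E diminished seventh has G as its 3rd, and D# major ninth has E# as its 9th.
G up to E# is 10 semitones, a half step wider than a major sixth, so the interval is augmented.

augmented 6th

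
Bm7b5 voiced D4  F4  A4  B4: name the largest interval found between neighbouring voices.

major third

Adjacent intervals: D4→F4 = minor third; F4→A4 = major third; A4→B4 = major second.
The largest is F4 to A4, a major third (4 semitones).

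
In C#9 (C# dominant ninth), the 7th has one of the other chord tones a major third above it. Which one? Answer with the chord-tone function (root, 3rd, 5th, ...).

9th

C#9 (C# dominant ninth) is spelled C#, E#, G#, B, D#.
The 7th is B. A major third above B is D#.
D# is the chord's 9th.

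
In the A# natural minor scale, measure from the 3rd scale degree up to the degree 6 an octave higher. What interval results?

perfect eleventh

Spelling the A# natural minor scale: A# B# C# D# E# F# G#.
The 3rd scale degree is C# and the degree 6 (up an octave) is F#.
From C# to F# is 17 semitones, exactly the perfect eleventh.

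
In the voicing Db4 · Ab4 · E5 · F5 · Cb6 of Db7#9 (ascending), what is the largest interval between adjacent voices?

augmented fifth

Adjacent intervals: Db4→Ab4 = perfect fifth; Ab4→E5 = augmented fifth; E5→F5 = minor second; F5→Cb6 = diminished fifth.
The largest is Ab4 to E5, an augmented fifth (8 semitones).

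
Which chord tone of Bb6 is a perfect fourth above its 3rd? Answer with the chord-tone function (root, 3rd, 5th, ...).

Bb6 (Bb major sixth) is spelled Bb-D-F-G.
The 3rd is D. A perfect fourth above D is G.
G is the chord's 6th.

6th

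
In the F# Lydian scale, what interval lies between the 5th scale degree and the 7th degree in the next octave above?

The scale runs F# G# A# B# C# D# E#.
So we need the interval from C# up to E#.
Counting 10 letters and 16 half steps from C# gives a major tenth.

major tenth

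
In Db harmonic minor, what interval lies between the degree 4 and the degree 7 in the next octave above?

Spelling Db harmonic minor: Db Eb Fb Gb Ab Bbb C.
Degree 4 = Gb; scale degree 7 (up an octave) = C.
Gb up to C is 18 semitones, a half step wider than a perfect eleventh, so the interval is augmented.

augmented eleventh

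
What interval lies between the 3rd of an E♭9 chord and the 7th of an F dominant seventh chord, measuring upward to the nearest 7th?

E♭9 has G as its 3rd, and F dominant seventh has E♭ as its 7th.
G up to E♭ is 8 semitones, a half step narrower than a major sixth, so the interval is minor.

m6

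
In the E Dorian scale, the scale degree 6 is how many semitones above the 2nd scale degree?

The scale is E F♯ G A B C♯ D.
F♯ up to C♯ is a perfect fifth — 7 semitones.

7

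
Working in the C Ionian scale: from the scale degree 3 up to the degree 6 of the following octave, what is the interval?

P11

Spelling the C Ionian scale: C D E F G A B.
So we need the interval from E up to A.
E up to A spans 11 letter names and 17 semitones — a perfect eleventh.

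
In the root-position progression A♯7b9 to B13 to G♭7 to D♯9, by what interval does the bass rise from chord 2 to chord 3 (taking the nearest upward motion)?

The roots are B and G♭.
6 letter names make it a sixth; at 7 semitones (a whole step narrower than major) the quality is diminished.

diminished sixth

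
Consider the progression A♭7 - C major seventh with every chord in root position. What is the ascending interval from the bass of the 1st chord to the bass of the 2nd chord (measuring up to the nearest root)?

The roots are A♭ and C.
Counting 3 letters and 4 half steps from A♭ gives a major third.

major third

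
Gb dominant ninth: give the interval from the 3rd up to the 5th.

Gb9: Gb-Bb-Db-Fb-Ab.
3rd = Bb; 5th = Db.
3 letter names make it a third; at 3 semitones (a half step narrower than major) the quality is minor.

m3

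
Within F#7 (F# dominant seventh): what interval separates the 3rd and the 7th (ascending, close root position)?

d5

The chord tones of F#7 are F#-A#-C#-E.
That puts A# below E.
From A# to E: 6 semitones over a fifth = diminished.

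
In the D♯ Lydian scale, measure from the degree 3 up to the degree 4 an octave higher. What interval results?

major ninth

Spelling the D♯ Lydian scale: D♯ E♯ F𝄪 G𝄪 A♯ B♯ C𝄪.
The degree 3 is F𝄪 and the scale degree 4 (up an octave) is G𝄪.
F𝄪 up to G𝄪 spans 9 letter names and 14 semitones — a major ninth.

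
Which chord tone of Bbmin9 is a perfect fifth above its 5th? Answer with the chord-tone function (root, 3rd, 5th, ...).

9th

The chord tones of Bbm9 (Bb minor ninth) are Bb, Db, F, Ab, C.
The 5th is F. A perfect fifth above F is C.
C is the chord's 9th.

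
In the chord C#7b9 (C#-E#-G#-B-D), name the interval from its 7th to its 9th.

minor 3rd

The 7th is B and the 9th is D.
From B to D: 3 semitones over a third = minor.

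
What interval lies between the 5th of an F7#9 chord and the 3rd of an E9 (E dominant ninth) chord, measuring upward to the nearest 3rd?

F7#9 has C as its 5th, and E9 (E dominant ninth) has G♯ as its 3rd.
From C to G♯: 8 semitones over a fifth = augmented.

augmented fifth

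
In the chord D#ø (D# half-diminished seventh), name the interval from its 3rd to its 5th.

m3

D#ø (D# half-diminished seventh) is spelled D# F# A C#.
3rd = F#; 5th = A.
3 letter names make it a third; at 3 semitones (a half step narrower than major) the quality is minor.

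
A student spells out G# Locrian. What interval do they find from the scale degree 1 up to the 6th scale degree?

minor sixth

Spelling G# Locrian: G# A B C# D E F#.
The scale degree 1 is G# and the scale degree 6 is E.
6 letter names make it a sixth; at 8 semitones (a half step narrower than major) the quality is minor.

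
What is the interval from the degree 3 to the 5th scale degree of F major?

Spelling F major: F G A Bb C D E.
Degree 3 = A; 5th scale degree = C.
3 letter names make it a third; at 3 semitones (a half step narrower than major) the quality is minor.

minor third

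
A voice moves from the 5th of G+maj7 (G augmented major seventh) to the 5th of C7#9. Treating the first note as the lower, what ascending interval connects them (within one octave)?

G+maj7 (G augmented major seventh) has D# as its 5th, and C7#9 has G as its 5th.
From D# to G: 4 semitones over a fourth = diminished.

diminished fourth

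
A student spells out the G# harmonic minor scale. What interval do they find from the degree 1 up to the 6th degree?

Spelling the G# harmonic minor scale: G# A# B C# D# E F##.
Degree 1 = G#; 6th scale degree = E.
From G# to E: 8 semitones over a sixth = minor.

minor sixth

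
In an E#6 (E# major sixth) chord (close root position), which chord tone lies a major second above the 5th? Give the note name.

C##

E# major sixth: E#-G##-B#-C##.
The 5th is B#. A major second above B# is C##.
C## is the chord's 6th.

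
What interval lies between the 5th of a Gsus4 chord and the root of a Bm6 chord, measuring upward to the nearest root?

The 5th of Gsus4 is D; the root of Bm6 is B.
From D to B is 9 semitones, exactly the major sixth.

major sixth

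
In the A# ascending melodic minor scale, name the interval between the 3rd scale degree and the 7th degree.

The scale runs A# B# C# D# E# F## G##.
The 3rd scale degree is C# and the degree 7 is G##.
From C# to G##: 8 semitones over a fifth = augmented.

augmented 5th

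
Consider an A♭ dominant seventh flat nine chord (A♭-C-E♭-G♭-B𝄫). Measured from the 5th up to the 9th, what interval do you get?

5th = E♭; 9th = B𝄫.
5 letter names make it a fifth; at 6 semitones (a half step narrower than perfect) the quality is diminished.

diminished 5th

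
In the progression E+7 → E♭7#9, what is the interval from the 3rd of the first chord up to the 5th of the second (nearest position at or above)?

The 3rd of E+7 is G♯; the 5th of E♭7#9 is B♭.
3 letter names make it a third; at 2 semitones (a whole step narrower than major) the quality is diminished.

diminished third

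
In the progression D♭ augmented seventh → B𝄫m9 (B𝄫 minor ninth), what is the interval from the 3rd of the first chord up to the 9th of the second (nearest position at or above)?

The 3rd of D♭ augmented seventh is F; the 9th of B𝄫m9 (B𝄫 minor ninth) is C♭.
5 letter names make it a fifth; at 6 semitones (a half step narrower than perfect) the quality is diminished.

diminished fifth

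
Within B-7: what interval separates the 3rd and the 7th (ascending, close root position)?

B-7: B–D–F#–A.
3rd = D; 7th = A.
D up to A spans 5 letter names and 7 semitones — a perfect fifth.

perfect fifth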